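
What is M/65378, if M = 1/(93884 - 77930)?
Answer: 1/1043040612 ≈ 9.5874e-10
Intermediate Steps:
M = 1/15954 ≈ 6.2680e-5
M/65378 = (1/15954)/65378 = (1/15954)*(1/65378) = 1/1043040612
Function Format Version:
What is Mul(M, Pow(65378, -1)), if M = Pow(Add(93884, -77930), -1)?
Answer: Rational(1, 1043040612) ≈ 9.5874e-10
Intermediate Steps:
M = Rational(1, 15954) (M = Pow(15954, -1) = Rational(1, 15954) ≈ 6.2680e-5)
Mul(M, Pow(65378, -1)) = Mul(Rational(1, 15954), Pow(65378, -1)) = Mul(Rational(1, 15954), Rational(1, 65378)) = Rational(1, 1043040612)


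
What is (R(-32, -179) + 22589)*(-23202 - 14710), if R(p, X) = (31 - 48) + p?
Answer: -854536480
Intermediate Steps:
R(p, X) = -17 + p
(R(-32, -179) + 22589)*(-23202 - 14710) = ((-17 - 32) + 22589)*(-23202 - 14710) = (-49 + 22589)*(-37912) = 22540*(-37912) = -854536480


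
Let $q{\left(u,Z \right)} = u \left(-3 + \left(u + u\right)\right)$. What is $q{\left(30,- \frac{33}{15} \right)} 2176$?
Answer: $3720960$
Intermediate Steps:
$q{\left(u,Z \right)} = u \left(-3 + 2 u\right)$
$q{\left(30,- \frac{33}{15} \right)} 2176 = 30 \left(-3 + 2 \cdot 30\right) 2176 = 30 \left(-3 + 60\right) 2176 = 30 \cdot 57 \cdot 2176 = 1710 \cdot 2176 = 3720960$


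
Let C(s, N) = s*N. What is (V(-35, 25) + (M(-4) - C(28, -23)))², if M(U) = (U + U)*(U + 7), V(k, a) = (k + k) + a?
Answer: 330625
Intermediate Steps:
V(k, a) = a + 2*k (V(k, a) = 2*k + a = a + 2*k)
M(U) = 2*U*(7 + U) (M(U) = (2*U)*(7 + U) = 2*U*(7 + U))
C(s, N) = N*s
(V(-35, 25) + (M(-4) - C(28, -23)))² = ((25 + 2*(-35)) + (2*(-4)*(7 - 4) - (-23)*28))² = ((25 - 70) + (2*(-4)*3 - 1*(-644)))² = (-45 + (-24 + 644))² = (-45 + 620)² = 575² = 330625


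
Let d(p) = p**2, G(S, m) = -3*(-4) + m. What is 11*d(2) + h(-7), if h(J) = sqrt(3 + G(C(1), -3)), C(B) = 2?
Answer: 44 + 2*sqrt(3) ≈ 47.464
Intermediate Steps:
G(S, m) = 12 + m
h(J) = 2*sqrt(3) (h(J) = sqrt(3 + (12 - 3)) = sqrt(3 + 9) = sqrt(12) = 2*sqrt(3))
11*d(2) + h(-7) = 11*2**2 + 2*sqrt(3) = 11*4 + 2*sqrt(3) = 44 + 2*sqrt(3)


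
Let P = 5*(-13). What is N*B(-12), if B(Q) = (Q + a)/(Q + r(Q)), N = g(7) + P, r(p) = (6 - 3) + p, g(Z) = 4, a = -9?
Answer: -61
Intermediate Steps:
P = -65
r(p) = 3 + p
N = -61 (N = 4 - 65 = -61)
B(Q) = (-9 + Q)/(3 + 2*Q) (B(Q) = (Q - 9)/(Q + (3 + Q)) = (-9 + Q)/(3 + 2*Q))
N*B(-12) = -61*(-9 - 12)/(3 + 2*(-12)) = -61*(-21)/(3 - 24) = -61*(-21)/(-21) = -(-61)*(-21)/21 = -61*1 = -61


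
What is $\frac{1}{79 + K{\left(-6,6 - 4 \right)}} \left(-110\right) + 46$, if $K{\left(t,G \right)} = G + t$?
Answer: $\frac{668}{15} \approx 44.533$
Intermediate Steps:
$\frac{1}{79 + K{\left(-6,6 - 4 \right)}} \left(-110\right) + 46 = \frac{1}{79 + \left(\left(6 - 4\right) - 6\right)} \left(-110\right) + 46 = \frac{1}{79 + \left(2 - 6\right)} \left(-110\right) + 46 = \frac{1}{79 - 4} \left(-110\right) + 46 = \frac{1}{75} \left(-110\right) + 46 = - \frac{22}{15} + 46 = \frac{668}{15}$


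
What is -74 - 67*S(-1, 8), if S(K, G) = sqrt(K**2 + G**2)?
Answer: -74 - 67*sqrt(65) ≈ -614.17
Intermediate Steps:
S(K, G) = sqrt(G**2 + K**2)
-74 - 67*S(-1, 8) = -74 - 67*sqrt(8**2 + (-1)**2) = -74 - 67*sqrt(64 + 1) = -74 - 67*sqrt(65)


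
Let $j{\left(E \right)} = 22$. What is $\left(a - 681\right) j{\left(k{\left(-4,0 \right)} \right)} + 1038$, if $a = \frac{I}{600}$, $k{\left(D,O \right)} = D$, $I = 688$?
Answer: $- \frac{1043908}{75} \approx -13919.0$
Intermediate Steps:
$a = \frac{86}{75}$ ($a = \frac{688}{600} = 688 \cdot \frac{1}{600} = \frac{86}{75} \approx 1.1467$)
$\left(a - 681\right) j{\left(k{\left(-4,0 \right)} \right)} + 1038 = \left(\frac{86}{75} - 681\right) 22 + 1038 = \left(- \frac{50989}{75}\right) 22 + 1038 = - \frac{1121758}{75} + 1038 = - \frac{1043908}{75}$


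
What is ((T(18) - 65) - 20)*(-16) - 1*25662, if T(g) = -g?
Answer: -24014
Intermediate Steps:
((T(18) - 65) - 20)*(-16) - 1*25662 = ((-1*18 - 65) - 20)*(-16) - 1*25662 = ((-18 - 65) - 20)*(-16) - 25662 = (-83 - 20)*(-16) - 25662 = -103*(-16) - 25662 = 1648 - 25662 = -24014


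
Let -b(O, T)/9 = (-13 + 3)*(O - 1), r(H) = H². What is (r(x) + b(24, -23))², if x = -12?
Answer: 4901796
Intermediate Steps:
b(O, T) = -90 + 90*O (b(O, T) = -9*(-13 + 3)*(O - 1) = -(-90)*(-1 + O) = -9*(10 - 10*O) = -90 + 90*O)
(r(x) + b(24, -23))² = ((-12)² + (-90 + 90*24))² = (144 + (-90 + 2160))² = (144 + 2070)² = 2214² = 4901796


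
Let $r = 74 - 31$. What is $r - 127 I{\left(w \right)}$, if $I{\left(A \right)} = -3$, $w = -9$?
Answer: $424$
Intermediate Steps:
$r = 43$ ($r = 74 - 31 = 43$)
$r - 127 I{\left(w \right)} = 43 - -381 = 43 + 381 = 424$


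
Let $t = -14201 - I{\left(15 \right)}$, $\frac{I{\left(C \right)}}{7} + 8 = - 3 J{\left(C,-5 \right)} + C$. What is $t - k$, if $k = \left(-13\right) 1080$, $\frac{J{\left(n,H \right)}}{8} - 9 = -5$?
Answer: $462$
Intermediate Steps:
$J{\left(n,H \right)} = 32$ ($J{\left(n,H \right)} = 72 + 8 \left(-5\right) = 72 - 40 = 32$)
$k = -14040$
$I{\left(C \right)} = -728 + 7 C$ ($I{\left(C \right)} = -56 + 7 \left(\left(-3\right) 32 + C\right) = -56 + 7 \left(-96 + C\right) = -56 + \left(-672 + 7 C\right) = -728 + 7 C$)
$t = -13578$ ($t = -14201 - \left(-728 + 7 \cdot 15\right) = -14201 - \left(-728 + 105\right) = -14201 - -623 = -14201 + 623 = -13578$)
$t - k = -13578 - -14040 = -13578 + 14040 = 462$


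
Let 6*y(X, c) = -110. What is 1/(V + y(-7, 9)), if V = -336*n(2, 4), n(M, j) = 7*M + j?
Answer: -3/18199 ≈ -0.00016484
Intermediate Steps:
y(X, c) = -55/3 (y(X, c) = (⅙)*(-110) = -55/3)
n(M, j) = j + 7*M
V = -6048 (V = -336*(4 + 7*2) = -336*(4 + 14) = -336*18 = -6048)
1/(V + y(-7, 9)) = 1/(-6048 - 55/3) = 1/(-18199/3) = -3/18199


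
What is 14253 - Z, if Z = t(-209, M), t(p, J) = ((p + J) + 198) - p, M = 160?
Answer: 13895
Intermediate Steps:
t(p, J) = 198 + J (t(p, J) = ((J + p) + 198) - p = (198 + J + p) - p = 198 + J)
Z = 358 (Z = 198 + 160 = 358)
14253 - Z = 14253 - 1*358 = 14253 - 358 = 13895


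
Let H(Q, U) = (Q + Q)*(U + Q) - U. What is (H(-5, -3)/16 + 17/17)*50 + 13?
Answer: 2579/8 ≈ 322.38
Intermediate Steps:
H(Q, U) = -U + 2*Q*(Q + U) (H(Q, U) = (2*Q)*(Q + U) - U = 2*Q*(Q + U) - U = -U + 2*Q*(Q + U))
(H(-5, -3)/16 + 17/17)*50 + 13 = ((-1*(-3) + 2*(-5)² + 2*(-5)*(-3))/16 + 17/17)*50 + 13 = ((3 + 2*25 + 30)*(1/16) + 17*(1/17))*50 + 13 = ((3 + 50 + 30)*(1/16) + 1)*50 + 13 = (83*(1/16) + 1)*50 + 13 = (83/16 + 1)*50 + 13 = (99/16)*50 + 13 = 2475/8 + 13 = 2579/8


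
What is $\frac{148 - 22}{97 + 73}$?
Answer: $\frac{63}{85} \approx 0.74118$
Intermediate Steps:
$\frac{148 - 22}{97 + 73} = \frac{1}{170} \cdot 126 = \frac{63}{85}$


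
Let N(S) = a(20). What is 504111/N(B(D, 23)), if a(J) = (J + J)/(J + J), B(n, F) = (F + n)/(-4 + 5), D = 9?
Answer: 504111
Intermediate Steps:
B(n, F) = F + n (B(n, F) = (F + n)/1 = (F + n)*1 = F + n)
a(J) = 1 (a(J) = (2*J)/((2*J)) = (2*J)*(1/(2*J)) = 1)
N(S) = 1
504111/N(B(D, 23)) = 504111/1 = 504111*1 = 504111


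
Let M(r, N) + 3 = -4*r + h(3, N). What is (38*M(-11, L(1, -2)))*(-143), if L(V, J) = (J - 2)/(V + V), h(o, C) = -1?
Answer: -217360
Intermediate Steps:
L(V, J) = (-2 + J)/(2*V) (L(V, J) = (-2 + J)/((2*V)) = (-2 + J)*(1/(2*V)) = (-2 + J)/(2*V))
M(r, N) = -4 - 4*r (M(r, N) = -3 + (-4*r - 1) = -3 + (-1 - 4*r) = -4 - 4*r)
(38*M(-11, L(1, -2)))*(-143) = (38*(-4 - 4*(-11)))*(-143) = (38*(-4 + 44))*(-143) = (38*40)*(-143) = 1520*(-143) = -217360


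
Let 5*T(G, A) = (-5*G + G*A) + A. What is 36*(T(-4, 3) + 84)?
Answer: 15516/5 ≈ 3103.2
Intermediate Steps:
T(G, A) = -G + A/5 + A*G/5 (T(G, A) = ((-5*G + G*A) + A)/5 = ((-5*G + A*G) + A)/5 = (A - 5*G + A*G)/5 = -G + A/5 + A*G/5)
36*(T(-4, 3) + 84) = 36*((-1*(-4) + (1/5)*3 + (1/5)*3*(-4)) + 84) = 36*((4 + 3/5 - 12/5) + 84) = 36*(11/5 + 84) = 36*(431/5) = 15516/5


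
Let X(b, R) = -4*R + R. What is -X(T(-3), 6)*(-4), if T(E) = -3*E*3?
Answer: -72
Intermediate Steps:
T(E) = -9*E
X(b, R) = -3*R
-X(T(-3), 6)*(-4) = -(-3)*6*(-4) = -1*(-18)*(-4) = 18*(-4) = -72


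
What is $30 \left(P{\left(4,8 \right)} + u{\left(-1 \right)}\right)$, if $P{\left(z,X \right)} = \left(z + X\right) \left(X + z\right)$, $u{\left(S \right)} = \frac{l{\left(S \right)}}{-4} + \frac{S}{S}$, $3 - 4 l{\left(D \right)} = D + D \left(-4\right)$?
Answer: $4350$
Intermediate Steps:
$l{\left(D \right)} = \frac{3}{4} + \frac{3 D}{4}$ ($l{\left(D \right)} = \frac{3}{4} - \frac{D + D \left(-4\right)}{4} = \frac{3}{4} - \frac{D - 4 D}{4} = \frac{3}{4} - \frac{\left(-3\right) D}{4} = \frac{3}{4} + \frac{3 D}{4}$)
$u{\left(S \right)} = \frac{13}{16} - \frac{3 S}{16}$ ($u{\left(S \right)} = \frac{\frac{3}{4} + \frac{3 S}{4}}{-4} + \frac{S}{S} = \left(\frac{3}{4} + \frac{3 S}{4}\right) \left(- \frac{1}{4}\right) + 1 = \left(- \frac{3}{16} - \frac{3 S}{16}\right) + 1 = \frac{13}{16} - \frac{3 S}{16}$)
$P{\left(z,X \right)} = \left(X + z\right)^{2}$ ($P{\left(z,X \right)} = \left(X + z\right) \left(X + z\right) = \left(X + z\right)^{2}$)
$30 \left(P{\left(4,8 \right)} + u{\left(-1 \right)}\right) = 30 \left(\left(8 + 4\right)^{2} + \left(\frac{13}{16} - - \frac{3}{16}\right)\right) = 30 \left(12^{2} + \left(\frac{13}{16} + \frac{3}{16}\right)\right) = 30 \left(144 + 1\right) = 30 \cdot 145 = 4350$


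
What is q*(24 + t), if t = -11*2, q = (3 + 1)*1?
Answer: 8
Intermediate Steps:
q = 4 (q = 4*1 = 4)
t = -22
q*(24 + t) = 4*(24 - 22) = 4*2 = 8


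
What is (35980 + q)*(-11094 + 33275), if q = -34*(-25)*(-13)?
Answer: 552972330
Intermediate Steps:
q = -11050 (q = 850*(-13) = -11050)
(35980 + q)*(-11094 + 33275) = (35980 - 11050)*(-11094 + 33275) = 24930*22181 = 552972330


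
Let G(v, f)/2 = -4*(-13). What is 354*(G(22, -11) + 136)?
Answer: 84960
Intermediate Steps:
G(v, f) = 104 (G(v, f) = 2*(-4*(-13)) = 2*52 = 104)
354*(G(22, -11) + 136) = 354*(104 + 136) = 354*240 = 84960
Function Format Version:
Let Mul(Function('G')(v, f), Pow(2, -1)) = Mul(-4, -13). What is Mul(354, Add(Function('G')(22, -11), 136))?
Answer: 84960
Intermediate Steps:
Function('G')(v, f) = 104 (Function('G')(v, f) = Mul(2, Mul(-4, -13)) = Mul(2, 52) = 104)
Mul(354, Add(Function('G')(22, -11), 136)) = Mul(354, Add(104, 136)) = Mul(354, 240) = 84960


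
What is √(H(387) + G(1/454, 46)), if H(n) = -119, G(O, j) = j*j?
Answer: √1997 ≈ 44.688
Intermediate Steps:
G(O, j) = j²
√(H(387) + G(1/454, 46)) = √(-119 + 46²) = √(-119 + 2116) = √1997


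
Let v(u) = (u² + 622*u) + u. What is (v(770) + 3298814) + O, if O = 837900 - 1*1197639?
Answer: 4011685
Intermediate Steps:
v(u) = u² + 623*u
O = -359739 (O = 837900 - 1197639 = -359739)
(v(770) + 3298814) + O = (770*(623 + 770) + 3298814) - 359739 = (770*1393 + 3298814) - 359739 = (1072610 + 3298814) - 359739 = 4371424 - 359739 = 4011685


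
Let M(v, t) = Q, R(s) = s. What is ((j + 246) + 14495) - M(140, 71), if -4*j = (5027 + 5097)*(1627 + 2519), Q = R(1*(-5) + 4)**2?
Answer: -10478786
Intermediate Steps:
Q = 1 (Q = (1*(-5) + 4)**2 = (-5 + 4)**2 = (-1)**2 = 1)
M(v, t) = 1
j = -10493526 (j = -(5027 + 5097)*(1627 + 2519)/4 = -2531*4146 = -1/4*41974104 = -10493526)
((j + 246) + 14495) - M(140, 71) = ((-10493526 + 246) + 14495) - 1*1 = (-10493280 + 14495) - 1 = -10478785 - 1 = -10478786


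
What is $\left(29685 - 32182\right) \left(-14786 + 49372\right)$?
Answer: $-86361242$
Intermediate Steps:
$\left(29685 - 32182\right) \left(-14786 + 49372\right) = \left(29685 - 32182\right) 34586 = \left(-2497\right) 34586 = -86361242$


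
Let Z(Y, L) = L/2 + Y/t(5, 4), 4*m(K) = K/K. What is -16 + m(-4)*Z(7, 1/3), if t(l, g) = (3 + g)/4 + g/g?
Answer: -4045/264 ≈ -15.322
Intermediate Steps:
t(l, g) = 7/4 + g/4 (t(l, g) = (3 + g)*(1/4) + 1 = (3/4 + g/4) + 1 = 7/4 + g/4)
m(K) = 1/4 (m(K) = (K/K)/4 = (1/4)*1 = 1/4)
Z(Y, L) = L/2 + 4*Y/11 (Z(Y, L) = L/2 + Y/(7/4 + (1/4)*4) = L*(1/2) + Y/(7/4 + 1) = L/2 + Y/(11/4) = L/2 + Y*(4/11) = L/2 + 4*Y/11)
-16 + m(-4)*Z(7, 1/3) = -16 + ((1/2)/3 + (4/11)*7)/4 = -16 + ((1/2)*(1/3) + 28/11)/4 = -16 + (1/6 + 28/11)/4 = -16 + (1/4)*(179/66) = -16 + 179/264 = -4045/264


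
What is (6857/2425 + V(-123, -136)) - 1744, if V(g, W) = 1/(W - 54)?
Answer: -160449519/92150 ≈ -1741.2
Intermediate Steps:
V(g, W) = 1/(-54 + W)
(6857/2425 + V(-123, -136)) - 1744 = (6857/2425 + 1/(-54 - 136)) - 1744 = (6857*(1/2425) + 1/(-190)) - 1744 = (6857/2425 - 1/190) - 1744 = 260081/92150 - 1744 = -160449519/92150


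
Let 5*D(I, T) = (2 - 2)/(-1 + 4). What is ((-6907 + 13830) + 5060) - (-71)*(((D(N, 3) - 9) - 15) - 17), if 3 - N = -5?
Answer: 9072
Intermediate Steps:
N = 8 (N = 3 - 1*(-5) = 3 + 5 = 8)
D(I, T) = 0 (D(I, T) = ((2 - 2)/(-1 + 4))/5 = (0/3)/5 = (0*(⅓))/5 = (⅕)*0 = 0)
((-6907 + 13830) + 5060) - (-71)*(((D(N, 3) - 9) - 15) - 17) = ((-6907 + 13830) + 5060) - (-71)*(((0 - 9) - 15) - 17) = (6923 + 5060) - (-71)*((-9 - 15) - 17) = 11983 - (-71)*(-24 - 17) = 11983 - (-71)*(-41) = 11983 - 1*2911 = 11983 - 2911 = 9072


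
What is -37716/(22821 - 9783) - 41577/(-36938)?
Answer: -141845447/80266274 ≈ -1.7672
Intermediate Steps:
-37716/(22821 - 9783) - 41577/(-36938) = -37716/13038 - 41577*(-1/36938) = -37716*1/13038 + 41577/36938 = -6286/2173 + 41577/36938 = -141845447/80266274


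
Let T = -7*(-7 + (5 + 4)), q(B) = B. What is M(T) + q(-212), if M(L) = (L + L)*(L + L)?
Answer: 572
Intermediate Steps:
T = -14 (T = -7*(-7 + 9) = -7*2 = -14)
M(L) = 4*L² (M(L) = (2*L)*(2*L) = 4*L²)
M(T) + q(-212) = 4*(-14)² - 212 = 4*196 - 212 = 784 - 212 = 572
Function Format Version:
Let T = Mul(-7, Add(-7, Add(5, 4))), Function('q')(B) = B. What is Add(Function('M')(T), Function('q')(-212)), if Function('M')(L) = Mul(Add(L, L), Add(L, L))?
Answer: 572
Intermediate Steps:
T = -14 (T = Mul(-7, Add(-7, 9)) = Mul(-7, 2) = -14)
Function('M')(L) = Mul(4, Pow(L, 2)) (Function('M')(L) = Mul(Mul(2, L), Mul(2, L)) = Mul(4, Pow(L, 2)))
Add(Function('M')(T), Function('q')(-212)) = Add(Mul(4, Pow(-14, 2)), -212) = Add(Mul(4, 196), -212) = Add(784, -212) = 572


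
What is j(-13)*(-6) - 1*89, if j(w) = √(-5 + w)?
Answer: -89 - 18*I*√2 ≈ -89.0 - 25.456*I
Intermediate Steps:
j(-13)*(-6) - 1*89 = √(-5 - 13)*(-6) - 1*89 = √(-18)*(-6) - 89 = (3*I*√2)*(-6) - 89 = -18*I*√2 - 89 = -89 - 18*I*√2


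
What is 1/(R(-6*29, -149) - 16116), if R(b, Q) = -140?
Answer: -1/16256 ≈ -6.1516e-5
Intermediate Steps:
1/(R(-6*29, -149) - 16116) = 1/(-140 - 16116) = 1/(-16256) = -1/16256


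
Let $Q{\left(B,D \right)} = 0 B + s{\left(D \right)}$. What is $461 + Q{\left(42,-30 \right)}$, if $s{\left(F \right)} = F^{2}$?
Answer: $1361$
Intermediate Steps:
$Q{\left(B,D \right)} = D^{2}$ ($Q{\left(B,D \right)} = 0 B + D^{2} = 0 + D^{2} = D^{2}$)
$461 + Q{\left(42,-30 \right)} = 461 + \left(-30\right)^{2} = 461 + 900 = 1361$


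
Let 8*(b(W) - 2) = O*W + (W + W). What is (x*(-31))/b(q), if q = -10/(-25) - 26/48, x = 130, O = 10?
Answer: -24800/11 ≈ -2254.5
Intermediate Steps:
q = -17/120 (q = -10*(-1/25) - 26*1/48 = 2/5 - 13/24 = -17/120 ≈ -0.14167)
b(W) = 2 + 3*W/2 (b(W) = 2 + (10*W + (W + W))/8 = 2 + (10*W + 2*W)/8 = 2 + (12*W)/8 = 2 + 3*W/2)
(x*(-31))/b(q) = (130*(-31))/(2 + (3/2)*(-17/120)) = -4030/(2 - 17/80) = -4030/143/80 = -4030*80/143 = -24800/11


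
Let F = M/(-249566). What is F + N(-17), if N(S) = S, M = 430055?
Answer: -4672677/249566 ≈ -18.723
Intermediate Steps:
F = -430055/249566 (F = 430055/(-249566) = 430055*(-1/249566) = -430055/249566 ≈ -1.7232)
F + N(-17) = -430055/249566 - 17 = -4672677/249566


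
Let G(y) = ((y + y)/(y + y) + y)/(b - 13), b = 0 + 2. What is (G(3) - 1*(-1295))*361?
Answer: 5141001/11 ≈ 4.6736e+5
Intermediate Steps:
b = 2
G(y) = -1/11 - y/11 (G(y) = ((y + y)/(y + y) + y)/(2 - 13) = ((2*y)/((2*y)) + y)/(-11) = ((2*y)*(1/(2*y)) + y)*(-1/11) = (1 + y)*(-1/11) = -1/11 - y/11)
(G(3) - 1*(-1295))*361 = ((-1/11 - 1/11*3) - 1*(-1295))*361 = ((-1/11 - 3/11) + 1295)*361 = (-4/11 + 1295)*361 = (14241/11)*361 = 5141001/11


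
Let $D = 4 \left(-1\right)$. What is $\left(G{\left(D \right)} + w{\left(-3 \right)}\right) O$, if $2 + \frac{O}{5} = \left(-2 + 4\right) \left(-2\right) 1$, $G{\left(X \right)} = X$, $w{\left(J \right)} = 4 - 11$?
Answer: $330$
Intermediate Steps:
$D = -4$
$w{\left(J \right)} = -7$
$O = -30$ ($O = -10 + 5 \left(-2 + 4\right) \left(-2\right) 1 = -10 + 5 \cdot 2 \left(-2\right) 1 = -10 + 5 \left(\left(-4\right) 1\right) = -10 + 5 \left(-4\right) = -10 - 20 = -30$)
$\left(G{\left(D \right)} + w{\left(-3 \right)}\right) O = \left(-4 - 7\right) \left(-30\right) = \left(-11\right) \left(-30\right) = 330$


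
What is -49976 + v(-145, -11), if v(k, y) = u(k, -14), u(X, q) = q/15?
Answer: -749654/15 ≈ -49977.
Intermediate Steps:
u(X, q) = q/15 (u(X, q) = q*(1/15) = q/15)
v(k, y) = -14/15 (v(k, y) = (1/15)*(-14) = -14/15)
-49976 + v(-145, -11) = -49976 - 14/15 = -749654/15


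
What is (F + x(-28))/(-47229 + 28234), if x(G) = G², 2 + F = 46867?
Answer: -47649/18995 ≈ -2.5085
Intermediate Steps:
F = 46865 (F = -2 + 46867 = 46865)
(F + x(-28))/(-47229 + 28234) = (46865 + (-28)²)/(-47229 + 28234) = (46865 + 784)/(-18995) = 47649*(-1/18995) = -47649/18995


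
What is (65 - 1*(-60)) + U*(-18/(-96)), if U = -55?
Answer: 1835/16 ≈ 114.69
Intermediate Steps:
(65 - 1*(-60)) + U*(-18/(-96)) = (65 - 1*(-60)) - (-990)/(-96) = (65 + 60) - (-990)*(-1)/96 = 125 - 55*3/16 = 125 - 165/16 = 1835/16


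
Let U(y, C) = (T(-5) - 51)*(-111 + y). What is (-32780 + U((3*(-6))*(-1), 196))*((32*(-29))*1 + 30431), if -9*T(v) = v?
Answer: -2486099798/3 ≈ -8.2870e+8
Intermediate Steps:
T(v) = -v/9
U(y, C) = 16798/3 - 454*y/9 (U(y, C) = (-⅑*(-5) - 51)*(-111 + y) = (5/9 - 51)*(-111 + y) = -454*(-111 + y)/9 = 16798/3 - 454*y/9)
(-32780 + U((3*(-6))*(-1), 196))*((32*(-29))*1 + 30431) = (-32780 + (16798/3 - 454*3*(-6)*(-1)/9))*((32*(-29))*1 + 30431) = (-32780 + (16798/3 - (-908)*(-1)))*(-928*1 + 30431) = (-32780 + (16798/3 - 454/9*18))*(-928 + 30431) = (-32780 + (16798/3 - 908))*29503 = (-32780 + 14074/3)*29503 = -84266/3*29503 = -2486099798/3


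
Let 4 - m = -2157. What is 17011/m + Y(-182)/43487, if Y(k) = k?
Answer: 739364055/93975407 ≈ 7.8676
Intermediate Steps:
m = 2161 (m = 4 - 1*(-2157) = 4 + 2157 = 2161)
17011/m + Y(-182)/43487 = 17011/2161 - 182/43487 = 739364055/93975407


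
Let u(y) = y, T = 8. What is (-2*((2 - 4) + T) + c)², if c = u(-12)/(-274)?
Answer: 2683044/18769 ≈ 142.95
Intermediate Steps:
c = 6/137 (c = -12/(-274) = -12*(-1/274) = 6/137 ≈ 0.043796)
(-2*((2 - 4) + T) + c)² = (-2*((2 - 4) + 8) + 6/137)² = (-2*(-2 + 8) + 6/137)² = (-2*6 + 6/137)² = (-12 + 6/137)² = (-1638/137)² = 2683044/18769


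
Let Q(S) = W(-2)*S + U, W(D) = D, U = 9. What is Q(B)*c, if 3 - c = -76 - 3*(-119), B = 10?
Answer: 3058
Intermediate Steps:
c = -278 (c = 3 - (-76 - 3*(-119)) = 3 - (-76 + 357) = 3 - 1*281 = 3 - 281 = -278)
Q(S) = 9 - 2*S (Q(S) = -2*S + 9 = 9 - 2*S)
Q(B)*c = (9 - 2*10)*(-278) = (9 - 20)*(-278) = -11*(-278) = 3058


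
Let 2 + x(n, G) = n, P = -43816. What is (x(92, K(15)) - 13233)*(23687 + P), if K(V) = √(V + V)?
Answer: 264555447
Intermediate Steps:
K(V) = √2*√V (K(V) = √(2*V) = √2*√V)
x(n, G) = -2 + n
(x(92, K(15)) - 13233)*(23687 + P) = ((-2 + 92) - 13233)*(23687 - 43816) = (90 - 13233)*(-20129) = -13143*(-20129) = 264555447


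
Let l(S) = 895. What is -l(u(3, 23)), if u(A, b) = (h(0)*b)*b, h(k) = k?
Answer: -895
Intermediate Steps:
u(A, b) = 0 (u(A, b) = (0*b)*b = 0*b = 0)
-l(u(3, 23)) = -1*895 = -895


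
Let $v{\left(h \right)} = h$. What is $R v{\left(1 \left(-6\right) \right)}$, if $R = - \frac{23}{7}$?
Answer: $\frac{138}{7} \approx 19.714$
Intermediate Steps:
$R = - \frac{23}{7}$ ($R = \left(-23\right) \frac{1}{7} = - \frac{23}{7} \approx -3.2857$)
$R v{\left(1 \left(-6\right) \right)} = - \frac{23 \cdot 1 \left(-6\right)}{7} = \left(- \frac{23}{7}\right) \left(-6\right) = \frac{138}{7}$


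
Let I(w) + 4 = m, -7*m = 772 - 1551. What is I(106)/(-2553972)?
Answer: -751/17877804 ≈ -4.2007e-5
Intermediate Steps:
m = 779/7 (m = -(772 - 1551)/7 = -⅐*(-779) = 779/7 ≈ 111.29)
I(w) = 751/7 (I(w) = -4 + 779/7 = 751/7)
I(106)/(-2553972) = (751/7)/(-2553972) = (751/7)*(-1/2553972) = -751/17877804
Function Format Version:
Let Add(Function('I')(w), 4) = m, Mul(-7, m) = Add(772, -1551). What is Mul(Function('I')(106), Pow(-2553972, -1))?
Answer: Rational(-751, 17877804) ≈ -4.2007e-5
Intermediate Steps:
m = Rational(779, 7) (m = Mul(Rational(-1, 7), Add(772, -1551)) = Mul(Rational(-1, 7), -779) = Rational(779, 7) ≈ 111.29)
Function('I')(w) = Rational(751, 7) (Function('I')(w) = Add(-4, Rational(779, 7)) = Rational(751, 7))
Mul(Function('I')(106), Pow(-2553972, -1)) = Mul(Rational(751, 7), Pow(-2553972, -1)) = Mul(Rational(751, 7), Rational(-1, 2553972)) = Rational(-751, 17877804)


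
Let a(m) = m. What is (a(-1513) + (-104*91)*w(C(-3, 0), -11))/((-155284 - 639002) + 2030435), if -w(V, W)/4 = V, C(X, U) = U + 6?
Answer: 225623/1236149 ≈ 0.18252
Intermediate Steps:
C(X, U) = 6 + U
w(V, W) = -4*V
(a(-1513) + (-104*91)*w(C(-3, 0), -11))/((-155284 - 639002) + 2030435) = (-1513 + (-104*91)*(-4*(6 + 0)))/((-155284 - 639002) + 2030435) = (-1513 - (-37856)*6)/(-794286 + 2030435) = (-1513 - 9464*(-24))/1236149 = (-1513 + 227136)*(1/1236149) = 225623*(1/1236149) = 225623/1236149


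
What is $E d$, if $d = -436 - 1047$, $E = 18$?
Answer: $-26694$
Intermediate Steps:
$d = -1483$
$E d = 18 \left(-1483\right) = -26694$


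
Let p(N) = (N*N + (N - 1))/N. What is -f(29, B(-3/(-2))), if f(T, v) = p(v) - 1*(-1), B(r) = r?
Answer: -17/6 ≈ -2.8333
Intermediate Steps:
p(N) = (-1 + N + N²)/N (p(N) = (N² + (-1 + N))/N = (-1 + N + N²)/N)
f(T, v) = 2 + v - 1/v (f(T, v) = (1 + v - 1/v) - 1*(-1) = (1 + v - 1/v) + 1 = 2 + v - 1/v)
-f(29, B(-3/(-2))) = -(2 - 3/(-2) - 1/((-3/(-2)))) = -(2 - 3*(-½) - 1/((-3*(-½)))) = -(2 + 3/2 - 1/3/2) = -(2 + 3/2 - 1*⅔) = -(2 + 3/2 - ⅔) = -1*17/6 = -17/6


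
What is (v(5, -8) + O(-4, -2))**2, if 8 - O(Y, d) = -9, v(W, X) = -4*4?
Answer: 1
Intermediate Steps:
v(W, X) = -16
O(Y, d) = 17 (O(Y, d) = 8 - 1*(-9) = 8 + 9 = 17)
(v(5, -8) + O(-4, -2))**2 = (-16 + 17)**2 = 1**2 = 1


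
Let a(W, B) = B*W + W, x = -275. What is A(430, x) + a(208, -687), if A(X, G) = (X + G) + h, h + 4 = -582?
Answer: -143119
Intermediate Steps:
h = -586 (h = -4 - 582 = -586)
A(X, G) = -586 + G + X (A(X, G) = (X + G) - 586 = (G + X) - 586 = -586 + G + X)
a(W, B) = W + B*W
A(430, x) + a(208, -687) = (-586 - 275 + 430) + 208*(1 - 687) = -431 + 208*(-686) = -431 - 142688 = -143119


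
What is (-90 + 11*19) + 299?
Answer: 418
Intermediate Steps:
(-90 + 11*19) + 299 = (-90 + 209) + 299 = 119 + 299 = 418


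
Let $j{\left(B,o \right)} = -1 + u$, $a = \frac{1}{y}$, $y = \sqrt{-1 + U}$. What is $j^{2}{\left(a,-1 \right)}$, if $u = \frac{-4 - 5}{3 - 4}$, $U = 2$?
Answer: $64$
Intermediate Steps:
$u = 9$ ($u = - \frac{9}{-1} = \left(-9\right) \left(-1\right) = 9$)
$y = 1$ ($y = \sqrt{-1 + 2} = \sqrt{1} = 1$)
$a = 1$ ($a = 1^{-1} = 1$)
$j{\left(B,o \right)} = 8$ ($j{\left(B,o \right)} = -1 + 9 = 8$)
$j^{2}{\left(a,-1 \right)} = 8^{2} = 64$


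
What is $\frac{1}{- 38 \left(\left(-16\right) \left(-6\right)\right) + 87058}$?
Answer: $\frac{1}{83410} \approx 1.1989 \cdot 10^{-5}$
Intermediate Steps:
$\frac{1}{- 38 \left(\left(-16\right) \left(-6\right)\right) + 87058} = \frac{1}{\left(-38\right) 96 + 87058} = \frac{1}{-3648 + 87058} = \frac{1}{83410}$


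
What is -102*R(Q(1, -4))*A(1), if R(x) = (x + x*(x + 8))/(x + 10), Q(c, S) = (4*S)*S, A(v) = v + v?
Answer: -476544/37 ≈ -12880.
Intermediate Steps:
A(v) = 2*v
Q(c, S) = 4*S²
R(x) = (x + x*(8 + x))/(10 + x)
-102*R(Q(1, -4))*A(1) = -102*(4*(-4)²)*(9 + 4*(-4)²)/(10 + 4*(-4)²)*2*1 = -102*(4*16)*(9 + 4*16)/(10 + 4*16)*2 = -102*64*(9 + 64)/(10 + 64)*2 = -102*64*73/74*2 = -102*64*(1/74)*73*2 = -238272*2/37 = -102*4672/37 = -476544/37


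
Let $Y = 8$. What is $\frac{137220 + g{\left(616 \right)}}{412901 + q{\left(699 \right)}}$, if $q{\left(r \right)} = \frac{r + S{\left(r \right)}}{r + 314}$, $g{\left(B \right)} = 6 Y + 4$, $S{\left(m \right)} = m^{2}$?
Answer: $\frac{139056536}{418758013} \approx 0.33207$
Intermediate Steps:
$g{\left(B \right)} = 52$ ($g{\left(B \right)} = 6 \cdot 8 + 4 = 48 + 4 = 52$)
$q{\left(r \right)} = \frac{r + r^{2}}{314 + r}$ ($q{\left(r \right)} = \frac{r + r^{2}}{r + 314} = \frac{r + r^{2}}{314 + r}$)
$\frac{137220 + g{\left(616 \right)}}{412901 + q{\left(699 \right)}} = \frac{137220 + 52}{412901 + \frac{699 \left(1 + 699\right)}{314 + 699}} = \frac{137272}{412901 + 699 \cdot \frac{1}{1013} \cdot 700} = \frac{137272}{412901 + \frac{489300}{1013}} = \frac{137272}{\frac{418758013}{1013}} = 137272 \cdot \frac{1013}{418758013} = \frac{139056536}{418758013}$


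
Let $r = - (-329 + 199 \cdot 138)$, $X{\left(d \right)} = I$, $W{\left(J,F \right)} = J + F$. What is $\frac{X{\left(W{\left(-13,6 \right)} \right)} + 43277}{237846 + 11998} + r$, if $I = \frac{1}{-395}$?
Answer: $- \frac{1338847360063}{49344190} \approx -27133.0$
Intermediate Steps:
$W{\left(J,F \right)} = F + J$
$I = - \frac{1}{395} \approx -0.0025316$
$X{\left(d \right)} = - \frac{1}{395}$
$r = -27133$ ($r = - (-329 + 27462) = \left(-1\right) 27133 = -27133$)
$\frac{X{\left(W{\left(-13,6 \right)} \right)} + 43277}{237846 + 11998} + r = \frac{- \frac{1}{395} + 43277}{237846 + 11998} - 27133 = \frac{17094414}{395 \cdot 249844} - 27133 = \frac{17094414}{395} \cdot \frac{1}{249844} - 27133 = \frac{8547207}{49344190} - 27133 = - \frac{1338847360063}{49344190}$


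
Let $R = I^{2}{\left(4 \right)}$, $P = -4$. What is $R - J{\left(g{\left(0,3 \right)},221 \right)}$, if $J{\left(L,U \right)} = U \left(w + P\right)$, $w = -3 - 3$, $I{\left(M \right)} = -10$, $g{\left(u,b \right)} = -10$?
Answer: $2310$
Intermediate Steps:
$w = -6$
$R = 100$ ($R = \left(-10\right)^{2} = 100$)
$J{\left(L,U \right)} = - 10 U$ ($J{\left(L,U \right)} = U \left(-6 - 4\right) = U \left(-10\right) = - 10 U$)
$R - J{\left(g{\left(0,3 \right)},221 \right)} = 100 - \left(-10\right) 221 = 100 - -2210 = 100 + 2210 = 2310$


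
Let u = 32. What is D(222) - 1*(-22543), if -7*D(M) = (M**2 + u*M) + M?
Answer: 101191/7 ≈ 14456.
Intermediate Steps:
D(M) = -33*M/7 - M**2/7 (D(M) = -((M**2 + 32*M) + M)/7 = -(M**2 + 33*M)/7 = -33*M/7 - M**2/7)
D(222) - 1*(-22543) = -1/7*222*(33 + 222) - 1*(-22543) = -1/7*222*255 + 22543 = -56610/7 + 22543 = 101191/7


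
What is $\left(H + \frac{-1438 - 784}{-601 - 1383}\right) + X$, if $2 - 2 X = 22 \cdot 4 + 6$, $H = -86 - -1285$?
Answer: $\frac{1144887}{992} \approx 1154.1$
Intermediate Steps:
$H = 1199$ ($H = -86 + 1285 = 1199$)
$X = -46$ ($X = 1 - \frac{22 \cdot 4 + 6}{2} = 1 - \frac{88 + 6}{2} = 1 - 47 = -46$)
$\left(H + \frac{-1438 - 784}{-601 - 1383}\right) + X = \left(1199 + \frac{-1438 - 784}{-601 - 1383}\right) - 46 = \left(1199 - \frac{2222}{-1984}\right) - 46 = \left(1199 - - \frac{1111}{992}\right) - 46 = \left(1199 + \frac{1111}{992}\right) - 46 = \frac{1190519}{992} - 46 = \frac{1144887}{992}$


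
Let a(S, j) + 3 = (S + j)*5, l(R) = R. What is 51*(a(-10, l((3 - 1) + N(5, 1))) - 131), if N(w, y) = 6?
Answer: -7344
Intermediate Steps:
a(S, j) = -3 + 5*S + 5*j (a(S, j) = -3 + (S + j)*5 = -3 + (5*S + 5*j) = -3 + 5*S + 5*j)
51*(a(-10, l((3 - 1) + N(5, 1))) - 131) = 51*((-3 + 5*(-10) + 5*((3 - 1) + 6)) - 131) = 51*((-3 - 50 + 5*(2 + 6)) - 131) = 51*((-3 - 50 + 5*8) - 131) = 51*((-3 - 50 + 40) - 131) = 51*(-13 - 131) = 51*(-144) = -7344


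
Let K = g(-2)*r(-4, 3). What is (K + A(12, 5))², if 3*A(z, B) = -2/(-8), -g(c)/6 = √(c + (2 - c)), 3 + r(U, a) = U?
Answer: 508033/144 + 7*√2 ≈ 3537.9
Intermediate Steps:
r(U, a) = -3 + U
g(c) = -6*√2 (g(c) = -6*√(c + (2 - c)) = -6*√2)
K = 42*√2 (K = (-6*√2)*(-3 - 4) = -6*√2*(-7) = 42*√2 ≈ 59.397)
A(z, B) = 1/12 (A(z, B) = (-2/(-8))/3 = (-2*(-⅛))/3 = (⅓)*(¼) = 1/12)
(K + A(12, 5))² = (42*√2 + 1/12)² = (1/12 + 42*√2)²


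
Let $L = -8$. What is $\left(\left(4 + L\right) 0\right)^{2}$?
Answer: $0$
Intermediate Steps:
$\left(\left(4 + L\right) 0\right)^{2} = \left(\left(4 - 8\right) 0\right)^{2} = \left(\left(-4\right) 0\right)^{2} = 0^{2} = 0$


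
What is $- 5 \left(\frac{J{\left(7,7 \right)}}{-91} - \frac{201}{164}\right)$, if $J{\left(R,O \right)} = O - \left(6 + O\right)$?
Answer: $\frac{86535}{14924} \approx 5.7984$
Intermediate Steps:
$J{\left(R,O \right)} = -6$
$- 5 \left(\frac{J{\left(7,7 \right)}}{-91} - \frac{201}{164}\right) = - 5 \left(- \frac{6}{-91} - \frac{201}{164}\right) = - 5 \left(\left(-6\right) \left(- \frac{1}{91}\right) - \frac{201}{164}\right) = - 5 \left(\frac{6}{91} - \frac{201}{164}\right) = \left(-5\right) \left(- \frac{17307}{14924}\right) = \frac{86535}{14924}$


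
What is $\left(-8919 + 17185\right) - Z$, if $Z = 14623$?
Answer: $-6357$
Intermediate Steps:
$\left(-8919 + 17185\right) - Z = \left(-8919 + 17185\right) - 14623 = 8266 - 14623 = -6357$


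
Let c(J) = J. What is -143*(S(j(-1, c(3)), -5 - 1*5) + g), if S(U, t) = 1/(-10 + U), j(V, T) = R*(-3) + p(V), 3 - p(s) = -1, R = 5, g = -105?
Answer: 315458/21 ≈ 15022.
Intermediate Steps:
p(s) = 4 (p(s) = 3 - 1*(-1) = 3 + 1 = 4)
j(V, T) = -11 (j(V, T) = 5*(-3) + 4 = -15 + 4 = -11)
-143*(S(j(-1, c(3)), -5 - 1*5) + g) = -143*(1/(-10 - 11) - 105) = -143*(1/(-21) - 105) = -143*(-1/21 - 105) = -143*(-2206/21) = 315458/21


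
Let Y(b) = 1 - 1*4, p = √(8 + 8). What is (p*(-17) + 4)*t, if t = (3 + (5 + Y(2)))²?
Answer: -1600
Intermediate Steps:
p = 4 (p = √16 = 4)
Y(b) = -3 (Y(b) = 1 - 4 = -3)
t = 25 (t = (3 + (5 - 3))² = (3 + 2)² = 5² = 25)
(p*(-17) + 4)*t = (4*(-17) + 4)*25 = (-68 + 4)*25 = -64*25 = -1600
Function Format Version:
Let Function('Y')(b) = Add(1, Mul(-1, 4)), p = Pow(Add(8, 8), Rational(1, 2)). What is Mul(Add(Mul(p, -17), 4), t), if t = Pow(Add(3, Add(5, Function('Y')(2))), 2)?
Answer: -1600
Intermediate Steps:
p = 4 (p = Pow(16, Rational(1, 2)) = 4)
Function('Y')(b) = -3 (Function('Y')(b) = Add(1, -4) = -3)
t = 25 (t = Pow(Add(3, Add(5, -3)), 2) = Pow(Add(3, 2), 2) = Pow(5, 2) = 25)
Mul(Add(Mul(p, -17), 4), t) = Mul(Add(Mul(4, -17), 4), 25) = Mul(Add(-68, 4), 25) = Mul(-64, 25) = -1600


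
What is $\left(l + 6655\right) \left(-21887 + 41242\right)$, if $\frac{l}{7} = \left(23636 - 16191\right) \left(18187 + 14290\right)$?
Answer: $32759218346050$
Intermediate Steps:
$l = 1692538855$ ($l = 7 \left(23636 - 16191\right) \left(18187 + 14290\right) = 7 \cdot 7445 \cdot 32477 = 7 \cdot 241791265 = 1692538855$)
$\left(l + 6655\right) \left(-21887 + 41242\right) = \left(1692538855 + 6655\right) \left(-21887 + 41242\right) = 1692545510 \cdot 19355 = 32759218346050$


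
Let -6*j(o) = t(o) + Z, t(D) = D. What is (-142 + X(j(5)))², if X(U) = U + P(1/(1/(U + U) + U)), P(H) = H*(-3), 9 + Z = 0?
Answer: 53523856/2601 ≈ 20578.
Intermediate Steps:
Z = -9 (Z = -9 + 0 = -9)
P(H) = -3*H
j(o) = 3/2 - o/6 (j(o) = -(o - 9)/6 = -(-9 + o)/6 = 3/2 - o/6)
X(U) = U - 3/(U + 1/(2*U)) (X(U) = U - 3/(1/(U + U) + U) = U - 3/(1/(2*U) + U) = U - 3/(U + 1/(2*U)))
(-142 + X(j(5)))² = (-142 + (3/2 - ⅙*5)*(-5 + 2*(3/2 - ⅙*5)²)/(1 + 2*(3/2 - ⅙*5)²))² = (-142 + (3/2 - ⅚)*(-5 + 2*(3/2 - ⅚)²)/(1 + 2*(3/2 - ⅚)²))² = (-142 + 2*(-5 + 2*(⅔)²)/(3*(1 + 2*(⅔)²)))² = (-142 + 2*(-5 + 2*(4/9))/(3*(1 + 2*(4/9))))² = (-142 + 2*(-5 + 8/9)/(3*(1 + 8/9)))² = (-142 + (⅔)*(-37/9)/(17/9))² = (-142 + (⅔)*(9/17)*(-37/9))² = (-142 - 74/51)² = (-7316/51)² = 53523856/2601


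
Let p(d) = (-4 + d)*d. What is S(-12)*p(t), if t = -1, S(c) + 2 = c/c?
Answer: -5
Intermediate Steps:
S(c) = -1 (S(c) = -2 + c/c = -2 + 1 = -1)
p(d) = d*(-4 + d)
S(-12)*p(t) = -(-1)*(-4 - 1) = -(-1)*(-5) = -1*5 = -5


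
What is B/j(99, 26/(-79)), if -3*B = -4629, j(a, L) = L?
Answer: -121897/26 ≈ -4688.3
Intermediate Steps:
B = 1543 (B = -1/3*(-4629) = 1543)
B/j(99, 26/(-79)) = 1543/((26/(-79))) = 1543/((26*(-1/79))) = 1543/(-26/79) = 1543*(-79/26) = -121897/26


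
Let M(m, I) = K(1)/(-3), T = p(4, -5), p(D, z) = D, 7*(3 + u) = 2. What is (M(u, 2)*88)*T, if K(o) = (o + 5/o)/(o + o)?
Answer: -352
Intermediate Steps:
u = -19/7 (u = -3 + (⅐)*2 = -3 + 2/7 = -19/7 ≈ -2.7143)
K(o) = (o + 5/o)/(2*o) (K(o) = (o + 5/o)/((2*o)) = (o + 5/o)*(1/(2*o)) = (o + 5/o)/(2*o))
T = 4
M(m, I) = -1 (M(m, I) = ((½)*(5 + 1²)/1²)/(-3) = ((½)*1*(5 + 1))*(-⅓) = ((½)*1*6)*(-⅓) = 3*(-⅓) = -1)
(M(u, 2)*88)*T = -1*88*4 = -88*4 = -352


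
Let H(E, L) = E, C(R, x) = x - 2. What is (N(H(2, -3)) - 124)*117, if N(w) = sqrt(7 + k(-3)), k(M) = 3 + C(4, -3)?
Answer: -14508 + 117*sqrt(5) ≈ -14246.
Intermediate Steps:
C(R, x) = -2 + x
k(M) = -2 (k(M) = 3 + (-2 - 3) = 3 - 5 = -2)
N(w) = sqrt(5) (N(w) = sqrt(7 - 2) = sqrt(5))
(N(H(2, -3)) - 124)*117 = (sqrt(5) - 124)*117 = (-124 + sqrt(5))*117 = -14508 + 117*sqrt(5)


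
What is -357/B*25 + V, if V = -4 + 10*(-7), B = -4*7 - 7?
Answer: 181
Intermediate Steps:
B = -35 (B = -28 - 7 = -35)
V = -74 (V = -4 - 70 = -74)
-357/B*25 + V = -357/(-35)*25 - 74 = -357*(-1/35)*25 - 74 = (51/5)*25 - 74 = 255 - 74 = 181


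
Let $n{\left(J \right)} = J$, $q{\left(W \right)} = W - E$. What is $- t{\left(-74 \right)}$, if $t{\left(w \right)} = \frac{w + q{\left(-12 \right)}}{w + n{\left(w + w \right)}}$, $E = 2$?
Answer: $- \frac{44}{111} \approx -0.3964$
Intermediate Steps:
$q{\left(W \right)} = -2 + W$ ($q{\left(W \right)} = W - 2 = -2 + W$)
$t{\left(w \right)} = \frac{-14 + w}{3 w}$ ($t{\left(w \right)} = \frac{w - 14}{w + \left(w + w\right)} = \frac{w - 14}{w + 2 w} = \frac{-14 + w}{3 w}$)
$- t{\left(-74 \right)} = - \frac{-14 - 74}{3 \left(-74\right)} = - \frac{\left(-1\right) \left(-88\right)}{3 \cdot 74} = \left(-1\right) \frac{44}{111} = - \frac{44}{111}$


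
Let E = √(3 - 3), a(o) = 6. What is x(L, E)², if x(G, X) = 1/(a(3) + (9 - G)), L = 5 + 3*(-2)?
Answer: 1/256 ≈ 0.0039063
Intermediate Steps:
L = -1 (L = 5 - 6 = -1)
E = 0 (E = √0 = 0)
x(G, X) = 1/(15 - G) (x(G, X) = 1/(6 + (9 - G)) = 1/(15 - G))
x(L, E)² = (1/(15 - 1*(-1)))² = (1/(15 + 1))² = (1/16)² = 1/256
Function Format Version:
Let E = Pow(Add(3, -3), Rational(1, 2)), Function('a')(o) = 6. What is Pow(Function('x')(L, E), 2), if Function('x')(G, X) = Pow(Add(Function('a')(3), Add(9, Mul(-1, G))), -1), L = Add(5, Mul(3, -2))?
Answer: Rational(1, 256) ≈ 0.0039063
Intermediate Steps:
L = -1 (L = Add(5, -6) = -1)
E = 0 (E = Pow(0, Rational(1, 2)) = 0)
Function('x')(G, X) = Pow(Add(15, Mul(-1, G)), -1) (Function('x')(G, X) = Pow(Add(6, Add(9, Mul(-1, G))), -1) = Pow(Add(15, Mul(-1, G)), -1))
Pow(Function('x')(L, E), 2) = Pow(Pow(Add(15, Mul(-1, -1)), -1), 2) = Pow(Pow(Add(15, 1), -1), 2) = Pow(Pow(16, -1), 2) = Pow(Rational(1, 16), 2) = Rational(1, 256)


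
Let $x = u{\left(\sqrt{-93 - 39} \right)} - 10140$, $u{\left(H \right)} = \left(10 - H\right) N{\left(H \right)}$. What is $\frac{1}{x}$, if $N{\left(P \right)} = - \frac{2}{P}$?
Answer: $- \frac{33 i}{10 \sqrt{33} + 334554 i} \approx -9.8639 \cdot 10^{-5} - 1.6937 \cdot 10^{-8} i$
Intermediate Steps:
$u{\left(H \right)} = - \frac{2 \left(10 - H\right)}{H}$ ($u{\left(H \right)} = \left(10 - H\right) \left(- \frac{2}{H}\right) = - \frac{2 \left(10 - H\right)}{H}$)
$x = -10138 + \frac{10 i \sqrt{33}}{33}$ ($x = \left(2 - \frac{20}{\sqrt{-93 - 39}}\right) - 10140 = \left(2 - \frac{20}{\sqrt{-132}}\right) - 10140 = \left(2 - \frac{20}{2 i \sqrt{33}}\right) - 10140 = \left(2 - 20 \left(- \frac{i \sqrt{33}}{66}\right)\right) - 10140 = \left(2 + \frac{10 i \sqrt{33}}{33}\right) - 10140 = -10138 + \frac{10 i \sqrt{33}}{33} \approx -10138.0 + 1.7408 i$)
$\frac{1}{x} = \frac{1}{-10138 + \frac{10 i \sqrt{33}}{33}}$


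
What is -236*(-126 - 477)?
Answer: 142308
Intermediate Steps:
-236*(-126 - 477) = -236*(-603) = 142308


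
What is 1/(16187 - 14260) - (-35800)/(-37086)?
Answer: -34474757/35732361 ≈ -0.96480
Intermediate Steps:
1/(16187 - 14260) - (-35800)/(-37086) = 1/1927 - (-35800)*(-1)/37086 = 1/1927 - 1*17900/18543 = 1/1927 - 17900/18543 = -34474757/35732361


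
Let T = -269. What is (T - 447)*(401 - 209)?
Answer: -137472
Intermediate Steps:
(T - 447)*(401 - 209) = (-269 - 447)*(401 - 209) = -716*192 = -137472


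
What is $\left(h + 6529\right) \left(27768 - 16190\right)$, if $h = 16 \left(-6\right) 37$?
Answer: $34467706$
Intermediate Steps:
$h = -3552$ ($h = \left(-96\right) 37 = -3552$)
$\left(h + 6529\right) \left(27768 - 16190\right) = \left(-3552 + 6529\right) \left(27768 - 16190\right) = 2977 \cdot 11578 = 34467706$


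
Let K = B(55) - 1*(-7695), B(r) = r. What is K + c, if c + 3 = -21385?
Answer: -13638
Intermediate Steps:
c = -21388 (c = -3 - 21385 = -21388)
K = 7750 (K = 55 - 1*(-7695) = 55 + 7695 = 7750)
K + c = 7750 - 21388 = -13638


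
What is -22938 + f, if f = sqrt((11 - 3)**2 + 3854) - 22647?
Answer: -45585 + sqrt(3918) ≈ -45522.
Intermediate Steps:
f = -22647 + sqrt(3918) (f = sqrt(8**2 + 3854) - 22647 = sqrt(64 + 3854) - 22647 = sqrt(3918) - 22647 = -22647 + sqrt(3918) ≈ -22584.)
-22938 + f = -22938 + (-22647 + sqrt(3918)) = -45585 + sqrt(3918)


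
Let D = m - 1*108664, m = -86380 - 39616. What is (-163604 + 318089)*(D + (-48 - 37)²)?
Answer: -35135295975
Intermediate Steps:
m = -125996
D = -234660 (D = -125996 - 1*108664 = -125996 - 108664 = -234660)
(-163604 + 318089)*(D + (-48 - 37)²) = (-163604 + 318089)*(-234660 + (-48 - 37)²) = 154485*(-234660 + (-85)²) = 154485*(-234660 + 7225) = 154485*(-227435) = -35135295975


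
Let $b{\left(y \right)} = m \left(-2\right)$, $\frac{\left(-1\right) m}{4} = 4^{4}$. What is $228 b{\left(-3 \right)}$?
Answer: $466944$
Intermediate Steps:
$m = -1024$ ($m = - 4 \cdot 4^{4} = \left(-4\right) 256 = -1024$)
$b{\left(y \right)} = 2048$ ($b{\left(y \right)} = \left(-1024\right) \left(-2\right) = 2048$)
$228 b{\left(-3 \right)} = 228 \cdot 2048 = 466944$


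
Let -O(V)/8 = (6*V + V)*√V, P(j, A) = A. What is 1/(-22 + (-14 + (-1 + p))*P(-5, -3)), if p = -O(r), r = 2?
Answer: -23/225263 - 336*√2/225263 ≈ -0.0022115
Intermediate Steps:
O(V) = -56*V^(3/2) (O(V) = -8*(6*V + V)*√V = -8*7*V*√V = -56*V^(3/2))
p = 112*√2 (p = -(-56)*2^(3/2) = -(-56)*2*√2 = -(-112)*√2 = 112*√2 ≈ 158.39)
1/(-22 + (-14 + (-1 + p))*P(-5, -3)) = 1/(-22 + (-14 + (-1 + 112*√2))*(-3)) = 1/(-22 + (-15 + 112*√2)*(-3)) = 1/(-22 + (45 - 336*√2)) = 1/(23 - 336*√2)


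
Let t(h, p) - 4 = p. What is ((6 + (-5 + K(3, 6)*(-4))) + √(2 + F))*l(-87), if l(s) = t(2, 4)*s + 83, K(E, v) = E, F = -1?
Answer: 6130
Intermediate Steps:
t(h, p) = 4 + p
l(s) = 83 + 8*s (l(s) = (4 + 4)*s + 83 = 8*s + 83 = 83 + 8*s)
((6 + (-5 + K(3, 6)*(-4))) + √(2 + F))*l(-87) = ((6 + (-5 + 3*(-4))) + √(2 - 1))*(83 + 8*(-87)) = ((6 + (-5 - 12)) + √1)*(83 - 696) = ((6 - 17) + 1)*(-613) = (-11 + 1)*(-613) = -10*(-613) = 6130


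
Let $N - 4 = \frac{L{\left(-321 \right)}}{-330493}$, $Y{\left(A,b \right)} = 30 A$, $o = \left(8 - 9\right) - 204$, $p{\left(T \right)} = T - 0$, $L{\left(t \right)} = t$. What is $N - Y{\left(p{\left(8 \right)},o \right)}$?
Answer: $- \frac{77996027}{330493} \approx -236.0$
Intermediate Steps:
$p{\left(T \right)} = T$ ($p{\left(T \right)} = T + 0 = T$)
$o = -205$ ($o = \left(8 - 9\right) - 204 = -1 - 204 = -205$)
$N = \frac{1322293}{330493}$ ($N = 4 - \frac{321}{-330493} = 4 - - \frac{321}{330493} = 4 + \frac{321}{330493} = \frac{1322293}{330493} \approx 4.001$)
$N - Y{\left(p{\left(8 \right)},o \right)} = \frac{1322293}{330493} - 30 \cdot 8 = \frac{1322293}{330493} - 240 = - \frac{77996027}{330493}$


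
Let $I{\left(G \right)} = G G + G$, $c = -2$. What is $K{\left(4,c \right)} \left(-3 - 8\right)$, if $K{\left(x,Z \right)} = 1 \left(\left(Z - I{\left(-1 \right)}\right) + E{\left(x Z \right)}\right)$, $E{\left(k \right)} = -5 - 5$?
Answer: $132$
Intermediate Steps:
$I{\left(G \right)} = G + G^{2}$ ($I{\left(G \right)} = G^{2} + G = G + G^{2}$)
$E{\left(k \right)} = -10$ ($E{\left(k \right)} = -5 - 5 = -10$)
$K{\left(x,Z \right)} = -10 + Z$ ($K{\left(x,Z \right)} = 1 \left(\left(Z - - (1 - 1)\right) - 10\right) = 1 \left(\left(Z - \left(-1\right) 0\right) - 10\right) = 1 \left(\left(Z - 0\right) - 10\right) = 1 \left(\left(Z + 0\right) - 10\right) = 1 \left(Z - 10\right) = 1 \left(-10 + Z\right) = -10 + Z$)
$K{\left(4,c \right)} \left(-3 - 8\right) = \left(-10 - 2\right) \left(-3 - 8\right) = - 12 \left(-3 - 8\right) = \left(-12\right) \left(-11\right) = 132$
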